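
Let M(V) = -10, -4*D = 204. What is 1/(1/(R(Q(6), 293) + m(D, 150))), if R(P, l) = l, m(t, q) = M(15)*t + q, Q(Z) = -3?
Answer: 953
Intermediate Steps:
D = -51 (D = -¼*204 = -51)
m(t, q) = q - 10*t (m(t, q) = -10*t + q = q - 10*t)
1/(1/(R(Q(6), 293) + m(D, 150))) = 1/(1/(293 + (150 - 10*(-51)))) = 1/(1/(293 + (150 + 510))) = 1/(1/(293 + 660)) = 1/(1/953) = 953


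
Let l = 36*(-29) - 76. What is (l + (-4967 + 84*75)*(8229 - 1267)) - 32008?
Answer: 9247218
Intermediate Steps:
l = -1120 (l = -1044 - 76 = -1120)
(l + (-4967 + 84*75)*(8229 - 1267)) - 32008 = (-1120 + (-4967 + 84*75)*(8229 - 1267)) - 32008 = (-1120 + (-4967 + 6300)*6962) - 32008 = (-1120 + 1333*6962) - 32008 = (-1120 + 9280346) - 32008 = 9279226 - 32008 = 9247218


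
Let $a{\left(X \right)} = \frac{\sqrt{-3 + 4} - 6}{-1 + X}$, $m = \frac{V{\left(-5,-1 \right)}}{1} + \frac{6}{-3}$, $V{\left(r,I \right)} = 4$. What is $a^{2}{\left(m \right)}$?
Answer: $25$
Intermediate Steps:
$m = 2$ ($m = \frac{4}{1} + \frac{6}{-3} = 4 \cdot 1 + 6 \left(- \frac{1}{3}\right) = 4 - 2 = 2$)
$a{\left(X \right)} = - \frac{5}{-1 + X}$ ($a{\left(X \right)} = \frac{\sqrt{1} - 6}{-1 + X} = \frac{1 - 6}{-1 + X} = - \frac{5}{-1 + X}$)
$a^{2}{\left(m \right)} = \left(- \frac{5}{-1 + 2}\right)^{2} = \left(- \frac{5}{1}\right)^{2} = \left(\left(-5\right) 1\right)^{2} = \left(-5\right)^{2} = 25$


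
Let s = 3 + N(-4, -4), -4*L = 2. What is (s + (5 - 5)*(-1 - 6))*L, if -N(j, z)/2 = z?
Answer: -11/2 ≈ -5.5000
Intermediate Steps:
L = -1/2 (L = -1/4*2 = -1/2 ≈ -0.50000)
N(j, z) = -2*z
s = 11 (s = 3 - 2*(-4) = 3 + 8 = 11)
(s + (5 - 5)*(-1 - 6))*L = (11 + (5 - 5)*(-1 - 6))*(-1/2) = (11 + 0*(-7))*(-1/2) = (11 + 0)*(-1/2) = 11*(-1/2) = -11/2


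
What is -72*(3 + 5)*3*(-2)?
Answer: 3456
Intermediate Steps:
-72*(3 + 5)*3*(-2) = -576*(-6) = -72*(-48) = 3456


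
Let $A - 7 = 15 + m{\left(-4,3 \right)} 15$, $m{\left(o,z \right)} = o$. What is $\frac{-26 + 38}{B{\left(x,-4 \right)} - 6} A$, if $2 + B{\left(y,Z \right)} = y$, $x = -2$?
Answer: $\frac{228}{5} \approx 45.6$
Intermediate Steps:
$B{\left(y,Z \right)} = -2 + y$
$A = -38$ ($A = 7 + \left(15 - 60\right) = 7 - 45 = -38$)
$\frac{-26 + 38}{B{\left(x,-4 \right)} - 6} A = \frac{-26 + 38}{\left(-2 - 2\right) - 6} \left(-38\right) = \frac{12}{-4 - 6} \left(-38\right) = \frac{12}{-10} \left(-38\right) = 12 \left(- \frac{1}{10}\right) \left(-38\right) = \left(- \frac{6}{5}\right) \left(-38\right) = \frac{228}{5}$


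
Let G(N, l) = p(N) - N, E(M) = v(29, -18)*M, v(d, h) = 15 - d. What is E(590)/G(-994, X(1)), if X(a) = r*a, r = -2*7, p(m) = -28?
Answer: -590/69 ≈ -8.5507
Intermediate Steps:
r = -14
X(a) = -14*a
E(M) = -14*M (E(M) = (15 - 1*29)*M = (15 - 29)*M = -14*M)
G(N, l) = -28 - N
E(590)/G(-994, X(1)) = (-14*590)/(-28 - 1*(-994)) = -8260/(-28 + 994) = -8260/966 = -8260*1/966 = -590/69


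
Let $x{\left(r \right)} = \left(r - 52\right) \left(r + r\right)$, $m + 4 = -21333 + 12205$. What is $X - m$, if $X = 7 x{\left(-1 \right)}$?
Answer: $9874$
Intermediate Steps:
$m = -9132$ ($m = -4 + \left(-21333 + 12205\right) = -4 - 9128 = -9132$)
$x{\left(r \right)} = 2 r \left(-52 + r\right)$ ($x{\left(r \right)} = \left(-52 + r\right) 2 r = 2 r \left(-52 + r\right)$)
$X = 742$ ($X = 7 \cdot 2 \left(-1\right) \left(-52 - 1\right) = 7 \cdot 2 \left(-1\right) \left(-53\right) = 7 \cdot 106 = 742$)
$X - m = 742 - -9132 = 742 + 9132 = 9874$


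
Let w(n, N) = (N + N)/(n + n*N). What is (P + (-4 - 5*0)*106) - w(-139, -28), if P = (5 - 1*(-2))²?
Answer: -1407319/3753 ≈ -374.98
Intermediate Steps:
P = 49 (P = (5 + 2)² = 7² = 49)
w(n, N) = 2*N/(n + N*n) (w(n, N) = (2*N)/(n + N*n) = 2*N/(n + N*n))
(P + (-4 - 5*0)*106) - w(-139, -28) = (49 + (-4 - 5*0)*106) - 2*(-28)/((-139)*(1 - 28)) = (49 + (-4 + 0)*106) - 2*(-28)*(-1)/(139*(-27)) = (49 - 4*106) - 2*(-28)*(-1)*(-1)/(139*27) = (49 - 424) - 1*(-56/3753) = -375 + 56/3753 = -1407319/3753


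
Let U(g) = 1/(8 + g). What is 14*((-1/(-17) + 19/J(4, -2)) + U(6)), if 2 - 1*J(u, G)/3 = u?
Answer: -2168/51 ≈ -42.510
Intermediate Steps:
J(u, G) = 6 - 3*u
14*((-1/(-17) + 19/J(4, -2)) + U(6)) = 14*((-1/(-17) + 19/(6 - 3*4)) + 1/(8 + 6)) = 14*((-1*(-1/17) + 19/(6 - 12)) + 1/14) = 14*((1/17 + 19/(-6)) + 1/14) = 14*((1/17 + 19*(-⅙)) + 1/14) = 14*((1/17 - 19/6) + 1/14) = 14*(-317/102 + 1/14) = 14*(-1084/357) = -2168/51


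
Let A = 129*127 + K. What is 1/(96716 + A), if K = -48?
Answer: 1/113051 ≈ 8.8456e-6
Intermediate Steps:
A = 16335 (A = 129*127 - 48 = 16383 - 48 = 16335)
1/(96716 + A) = 1/(96716 + 16335) = 1/113051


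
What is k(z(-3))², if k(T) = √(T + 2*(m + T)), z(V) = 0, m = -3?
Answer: -6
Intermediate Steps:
k(T) = √(-6 + 3*T) (k(T) = √(T + 2*(-3 + T)) = √(T + (-6 + 2*T)) = √(-6 + 3*T))
k(z(-3))² = (√(-6 + 3*0))² = (√(-6 + 0))² = (√(-6))² = (I*√6)² = -6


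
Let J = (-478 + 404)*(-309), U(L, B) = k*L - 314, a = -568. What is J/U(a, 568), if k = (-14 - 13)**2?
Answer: -11433/207193 ≈ -0.055180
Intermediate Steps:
k = 729 (k = (-27)**2 = 729)
U(L, B) = -314 + 729*L (U(L, B) = 729*L - 314 = -314 + 729*L)
J = 22866 (J = -74*(-309) = 22866)
J/U(a, 568) = 22866/(-314 + 729*(-568)) = 22866/(-314 - 414072) = 22866/(-414386) = 22866*(-1/414386) = -11433/207193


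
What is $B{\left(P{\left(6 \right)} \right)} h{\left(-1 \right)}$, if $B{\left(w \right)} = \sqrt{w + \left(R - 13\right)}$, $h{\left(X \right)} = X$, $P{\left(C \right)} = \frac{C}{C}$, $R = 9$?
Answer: $- i \sqrt{3} \approx - 1.732 i$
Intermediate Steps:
$P{\left(C \right)} = 1$
$B{\left(w \right)} = \sqrt{-4 + w}$ ($B{\left(w \right)} = \sqrt{w + \left(9 - 13\right)} = \sqrt{w - 4} = \sqrt{-4 + w}$)
$B{\left(P{\left(6 \right)} \right)} h{\left(-1 \right)} = \sqrt{-4 + 1} \left(-1\right) = \sqrt{-3} \left(-1\right) = i \sqrt{3} \left(-1\right) = - i \sqrt{3}$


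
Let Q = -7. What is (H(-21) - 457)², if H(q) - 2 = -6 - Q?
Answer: 206116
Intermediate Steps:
H(q) = 3 (H(q) = 2 + (-6 - 1*(-7)) = 2 + (-6 + 7) = 2 + 1 = 3)
(H(-21) - 457)² = (3 - 457)² = (-454)² = 206116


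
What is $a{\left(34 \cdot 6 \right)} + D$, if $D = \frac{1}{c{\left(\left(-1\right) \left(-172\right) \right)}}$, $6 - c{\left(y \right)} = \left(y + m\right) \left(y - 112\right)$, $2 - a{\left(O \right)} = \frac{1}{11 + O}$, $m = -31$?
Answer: $\frac{3626551}{1817610} \approx 1.9952$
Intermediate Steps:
$a{\left(O \right)} = 2 - \frac{1}{11 + O}$
$c{\left(y \right)} = 6 - \left(-112 + y\right) \left(-31 + y\right)$ ($c{\left(y \right)} = 6 - \left(y - 31\right) \left(y - 112\right) = 6 - \left(-31 + y\right) \left(-112 + y\right) = 6 - \left(-112 + y\right) \left(-31 + y\right)$)
$D = - \frac{1}{8454}$ ($D = \frac{1}{-3466 - \left(\left(-1\right) \left(-172\right)\right)^{2} + 143 \left(\left(-1\right) \left(-172\right)\right)} = \frac{1}{-3466 - 172^{2} + 143 \cdot 172} = \frac{1}{-3466 - 29584 + 24596} = \frac{1}{-8454} = - \frac{1}{8454} \approx -0.00011829$)
$a{\left(34 \cdot 6 \right)} + D = \frac{21 + 2 \cdot 34 \cdot 6}{11 + 34 \cdot 6} - \frac{1}{8454} = \frac{21 + 2 \cdot 204}{11 + 204} - \frac{1}{8454} = \frac{21 + 408}{215} - \frac{1}{8454} = \frac{1}{215} \cdot 429 - \frac{1}{8454} = \frac{429}{215} - \frac{1}{8454} = \frac{3626551}{1817610}$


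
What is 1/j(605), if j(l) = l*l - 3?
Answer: 1/366022 ≈ 2.7321e-6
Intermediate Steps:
j(l) = -3 + l² (j(l) = l² - 3 = -3 + l²)
1/j(605) = 1/(-3 + 605²) = 1/(-3 + 366025) = 1/366022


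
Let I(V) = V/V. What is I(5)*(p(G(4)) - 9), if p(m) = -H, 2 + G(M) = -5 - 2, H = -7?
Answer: -2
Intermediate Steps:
G(M) = -9 (G(M) = -2 + (-5 - 2) = -2 - 7 = -9)
p(m) = 7 (p(m) = -1*(-7) = 7)
I(V) = 1
I(5)*(p(G(4)) - 9) = 1*(7 - 9) = 1*(-2) = -2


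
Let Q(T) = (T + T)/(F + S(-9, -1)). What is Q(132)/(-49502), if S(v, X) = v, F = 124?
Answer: -132/2846365 ≈ -4.6375e-5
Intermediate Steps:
Q(T) = 2*T/115 (Q(T) = (T + T)/(124 - 9) = (2*T)/115 = (2*T)*(1/115) = 2*T/115)
Q(132)/(-49502) = ((2/115)*132)/(-49502) = (264/115)*(-1/49502) = -132/2846365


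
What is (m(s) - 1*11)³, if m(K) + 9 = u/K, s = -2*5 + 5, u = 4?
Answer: -1124864/125 ≈ -8998.9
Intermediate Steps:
s = -5 (s = -10 + 5 = -5)
m(K) = -9 + 4/K
(m(s) - 1*11)³ = ((-9 + 4/(-5)) - 1*11)³ = ((-9 + 4*(-⅕)) - 11)³ = ((-9 - ⅘) - 11)³ = (-49/5 - 11)³ = (-104/5)³ = -1124864/125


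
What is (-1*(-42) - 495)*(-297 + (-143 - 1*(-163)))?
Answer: 125481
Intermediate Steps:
(-1*(-42) - 495)*(-297 + (-143 - 1*(-163))) = (42 - 495)*(-297 + (-143 + 163)) = -453*(-297 + 20) = -453*(-277) = 125481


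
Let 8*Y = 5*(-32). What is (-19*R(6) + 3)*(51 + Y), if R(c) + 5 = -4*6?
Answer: 17174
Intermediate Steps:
R(c) = -29 (R(c) = -5 - 4*6 = -5 - 24 = -29)
Y = -20 (Y = (5*(-32))/8 = (⅛)*(-160) = -20)
(-19*R(6) + 3)*(51 + Y) = (-19*(-29) + 3)*(51 - 20) = (551 + 3)*31 = 554*31 = 17174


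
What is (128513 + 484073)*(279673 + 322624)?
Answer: 368958710042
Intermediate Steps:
(128513 + 484073)*(279673 + 322624) = 612586*602297 = 368958710042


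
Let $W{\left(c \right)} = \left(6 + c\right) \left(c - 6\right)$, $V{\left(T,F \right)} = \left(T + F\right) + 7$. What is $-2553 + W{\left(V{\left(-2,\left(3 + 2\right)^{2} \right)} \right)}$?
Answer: $-1689$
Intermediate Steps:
$V{\left(T,F \right)} = 7 + F + T$ ($V{\left(T,F \right)} = \left(F + T\right) + 7 = 7 + F + T$)
$W{\left(c \right)} = \left(-6 + c\right) \left(6 + c\right)$ ($W{\left(c \right)} = \left(6 + c\right) \left(c - 6\right) = \left(6 + c\right) \left(-6 + c\right) = \left(-6 + c\right) \left(6 + c\right)$)
$-2553 + W{\left(V{\left(-2,\left(3 + 2\right)^{2} \right)} \right)} = -2553 - \left(36 - \left(7 + \left(3 + 2\right)^{2} - 2\right)^{2}\right) = -2553 - \left(36 - \left(7 + 5^{2} - 2\right)^{2}\right) = -2553 - \left(36 - \left(7 + 25 - 2\right)^{2}\right) = -2553 - \left(36 - 30^{2}\right) = -2553 + \left(-36 + 900\right) = -2553 + 864 = -1689$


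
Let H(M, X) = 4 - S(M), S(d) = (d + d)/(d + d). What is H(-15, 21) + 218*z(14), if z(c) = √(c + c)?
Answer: 3 + 436*√7 ≈ 1156.5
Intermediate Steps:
z(c) = √2*√c (z(c) = √(2*c) = √2*√c)
S(d) = 1 (S(d) = (2*d)/((2*d)) = (2*d)*(1/(2*d)) = 1)
H(M, X) = 3 (H(M, X) = 4 - 1*1 = 4 - 1 = 3)
H(-15, 21) + 218*z(14) = 3 + 218*(√2*√14) = 3 + 218*(2*√7) = 3 + 436*√7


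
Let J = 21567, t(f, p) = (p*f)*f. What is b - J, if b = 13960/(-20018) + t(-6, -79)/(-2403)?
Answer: -57634416317/2672403 ≈ -21567.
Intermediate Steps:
t(f, p) = p*f**2 (t(f, p) = (f*p)*f = p*f**2)
b = 1299184/2672403 (b = 13960/(-20018) - 79*(-6)**2/(-2403) = 13960*(-1/20018) - 79*36*(-1/2403) = -6980/10009 - 2844*(-1/2403) = -6980/10009 + 316/267 = 1299184/2672403 ≈ 0.48615)
b - J = 1299184/2672403 - 1*21567 = 1299184/2672403 - 21567 = -57634416317/2672403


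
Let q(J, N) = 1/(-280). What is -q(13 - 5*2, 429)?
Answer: 1/280 ≈ 0.0035714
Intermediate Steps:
q(J, N) = -1/280
-q(13 - 5*2, 429) = -1*(-1/280) = 1/280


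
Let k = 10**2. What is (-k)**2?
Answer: 10000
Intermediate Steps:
k = 100
(-k)**2 = (-1*100)**2 = (-100)**2 = 10000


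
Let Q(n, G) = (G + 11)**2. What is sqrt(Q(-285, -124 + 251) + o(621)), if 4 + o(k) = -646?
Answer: sqrt(18394) ≈ 135.62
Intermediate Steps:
o(k) = -650 (o(k) = -4 - 646 = -650)
Q(n, G) = (11 + G)**2
sqrt(Q(-285, -124 + 251) + o(621)) = sqrt((11 + (-124 + 251))**2 - 650) = sqrt((11 + 127)**2 - 650) = sqrt(138**2 - 650) = sqrt(19044 - 650) = sqrt(18394)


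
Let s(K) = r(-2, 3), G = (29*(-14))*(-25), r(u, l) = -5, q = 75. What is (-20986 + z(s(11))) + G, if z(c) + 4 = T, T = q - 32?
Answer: -10797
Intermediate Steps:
G = 10150 (G = -406*(-25) = 10150)
s(K) = -5
T = 43 (T = 75 - 32 = 43)
z(c) = 39 (z(c) = -4 + 43 = 39)
(-20986 + z(s(11))) + G = (-20986 + 39) + 10150 = -20947 + 10150 = -10797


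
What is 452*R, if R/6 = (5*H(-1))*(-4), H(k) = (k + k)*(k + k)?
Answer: -216960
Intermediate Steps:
H(k) = 4*k² (H(k) = (2*k)*(2*k) = 4*k²)
R = -480 (R = 6*((5*(4*(-1)²))*(-4)) = 6*((5*(4*1))*(-4)) = 6*((5*4)*(-4)) = 6*(20*(-4)) = 6*(-80) = -480)
452*R = 452*(-480) = -216960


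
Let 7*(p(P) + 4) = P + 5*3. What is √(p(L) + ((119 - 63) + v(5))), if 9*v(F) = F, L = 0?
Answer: √24122/21 ≈ 7.3958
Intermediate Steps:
v(F) = F/9
p(P) = -13/7 + P/7 (p(P) = -4 + (P + 5*3)/7 = -4 + (P + 15)/7 = -4 + (15 + P)/7 = -4 + (15/7 + P/7) = -13/7 + P/7)
√(p(L) + ((119 - 63) + v(5))) = √((-13/7 + (⅐)*0) + ((119 - 63) + (⅑)*5)) = √((-13/7 + 0) + (56 + 5/9)) = √(-13/7 + 509/9) = √(3446/63) = √24122/21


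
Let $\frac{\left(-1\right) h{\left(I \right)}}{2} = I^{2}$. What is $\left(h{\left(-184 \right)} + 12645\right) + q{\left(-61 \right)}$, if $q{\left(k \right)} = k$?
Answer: $-55128$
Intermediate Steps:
$h{\left(I \right)} = - 2 I^{2}$
$\left(h{\left(-184 \right)} + 12645\right) + q{\left(-61 \right)} = \left(- 2 \left(-184\right)^{2} + 12645\right) - 61 = \left(\left(-2\right) 33856 + 12645\right) - 61 = \left(-67712 + 12645\right) - 61 = -55067 - 61 = -55128$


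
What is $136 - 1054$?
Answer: $-918$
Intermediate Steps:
$136 - 1054 = -918$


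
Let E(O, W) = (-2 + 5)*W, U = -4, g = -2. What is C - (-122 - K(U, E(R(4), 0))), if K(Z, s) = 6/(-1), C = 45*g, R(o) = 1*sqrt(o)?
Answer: 26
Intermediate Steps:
R(o) = sqrt(o)
E(O, W) = 3*W
C = -90 (C = 45*(-2) = -90)
K(Z, s) = -6 (K(Z, s) = 6*(-1) = -6)
C - (-122 - K(U, E(R(4), 0))) = -90 - (-122 - 1*(-6)) = -90 - (-122 + 6) = -90 - 1*(-116) = -90 + 116 = 26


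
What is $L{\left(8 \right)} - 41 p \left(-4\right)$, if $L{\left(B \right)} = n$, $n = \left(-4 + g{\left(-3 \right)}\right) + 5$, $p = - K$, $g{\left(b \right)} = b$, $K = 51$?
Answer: $-8366$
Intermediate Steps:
$p = -51$ ($p = \left(-1\right) 51 = -51$)
$n = -2$ ($n = \left(-4 - 3\right) + 5 = -7 + 5 = -2$)
$L{\left(B \right)} = -2$
$L{\left(8 \right)} - 41 p \left(-4\right) = -2 - 41 \left(\left(-51\right) \left(-4\right)\right) = -2 - 8364 = -8366$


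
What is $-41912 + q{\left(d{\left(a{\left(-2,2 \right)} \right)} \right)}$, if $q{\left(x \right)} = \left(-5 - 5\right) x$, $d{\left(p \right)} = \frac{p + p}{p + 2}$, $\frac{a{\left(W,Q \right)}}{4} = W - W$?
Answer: $-41912$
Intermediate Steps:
$a{\left(W,Q \right)} = 0$ ($a{\left(W,Q \right)} = 4 \left(W - W\right) = 4 \cdot 0 = 0$)
$d{\left(p \right)} = \frac{2 p}{2 + p}$
$q{\left(x \right)} = - 10 x$
$-41912 + q{\left(d{\left(a{\left(-2,2 \right)} \right)} \right)} = -41912 - 10 \cdot 2 \cdot 0 \frac{1}{2 + 0} = -41912 - 10 \cdot 2 \cdot 0 \cdot \frac{1}{2} = -41912 - 0 = -41912 + 0 = -41912$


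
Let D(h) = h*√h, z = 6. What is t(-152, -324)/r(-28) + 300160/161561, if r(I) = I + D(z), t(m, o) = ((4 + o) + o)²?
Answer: -234496758776/11470831 - 311052*√6/71 ≈ -31174.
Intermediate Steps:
D(h) = h^(3/2)
t(m, o) = (4 + 2*o)²
r(I) = I + 6*√6 (r(I) = I + 6^(3/2) = I + 6*√6)
t(-152, -324)/r(-28) + 300160/161561 = (4*(2 - 324)²)/(-28 + 6*√6) + 300160/161561 = (4*(-322)²)/(-28 + 6*√6) + 300160*(1/161561) = (4*103684)/(-28 + 6*√6) + 300160/161561 = 414736/(-28 + 6*√6) + 300160/161561 = 300160/161561 + 414736/(-28 + 6*√6)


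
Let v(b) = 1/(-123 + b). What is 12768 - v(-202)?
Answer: 4149601/325 ≈ 12768.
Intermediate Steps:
12768 - v(-202) = 12768 - 1/(-123 - 202) = 12768 - 1/(-325) = 12768 - 1*(-1/325) = 12768 + 1/325 = 4149601/325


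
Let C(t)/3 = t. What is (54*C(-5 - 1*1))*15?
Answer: -14580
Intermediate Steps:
C(t) = 3*t
(54*C(-5 - 1*1))*15 = (54*(3*(-5 - 1*1)))*15 = (54*(3*(-5 - 1)))*15 = (54*(3*(-6)))*15 = (54*(-18))*15 = -972*15 = -14580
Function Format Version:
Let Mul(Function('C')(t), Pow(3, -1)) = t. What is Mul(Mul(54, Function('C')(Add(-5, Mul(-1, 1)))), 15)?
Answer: -14580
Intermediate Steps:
Function('C')(t) = Mul(3, t)
Mul(Mul(54, Function('C')(Add(-5, Mul(-1, 1)))), 15) = Mul(Mul(54, Mul(3, Add(-5, Mul(-1, 1)))), 15) = Mul(Mul(54, Mul(3, Add(-5, -1))), 15) = Mul(Mul(54, Mul(3, -6)), 15) = Mul(Mul(54, -18), 15) = Mul(-972, 15) = -14580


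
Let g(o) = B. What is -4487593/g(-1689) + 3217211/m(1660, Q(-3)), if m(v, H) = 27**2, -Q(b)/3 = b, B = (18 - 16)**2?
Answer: -3258586453/2916 ≈ -1.1175e+6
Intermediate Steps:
B = 4 (B = 2**2 = 4)
g(o) = 4
Q(b) = -3*b
m(v, H) = 729
-4487593/g(-1689) + 3217211/m(1660, Q(-3)) = -4487593/4 + 3217211/729 = -3258586453/2916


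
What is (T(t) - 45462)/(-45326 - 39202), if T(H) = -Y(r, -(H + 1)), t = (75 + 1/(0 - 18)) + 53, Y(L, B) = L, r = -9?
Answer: 15151/28176 ≈ 0.53773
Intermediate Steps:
t = 2303/18 (t = (75 + 1/(-18)) + 53 = (75 - 1/18) + 53 = 1349/18 + 53 = 2303/18 ≈ 127.94)
T(H) = 9 (T(H) = -1*(-9) = 9)
(T(t) - 45462)/(-45326 - 39202) = (9 - 45462)/(-45326 - 39202) = -45453/(-84528) = -45453*(-1/84528) = 15151/28176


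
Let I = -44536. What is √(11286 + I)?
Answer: 5*I*√1330 ≈ 182.35*I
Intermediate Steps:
√(11286 + I) = √(11286 - 44536) = √(-33250) = 5*I*√1330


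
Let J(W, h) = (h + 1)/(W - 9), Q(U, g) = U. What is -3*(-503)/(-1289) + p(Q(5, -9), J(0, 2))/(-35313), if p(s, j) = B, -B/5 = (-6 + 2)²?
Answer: -53184197/45518457 ≈ -1.1684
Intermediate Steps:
J(W, h) = (1 + h)/(-9 + W)
B = -80 (B = -5*(-6 + 2)² = -5*(-4)² = -5*16 = -80)
p(s, j) = -80
-3*(-503)/(-1289) + p(Q(5, -9), J(0, 2))/(-35313) = -3*(-503)/(-1289) - 80/(-35313) = 1509*(-1/1289) - 80*(-1/35313) = -1509/1289 + 80/35313 = -53184197/45518457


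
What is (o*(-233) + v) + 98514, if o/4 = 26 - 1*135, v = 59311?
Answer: 259413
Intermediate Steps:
o = -436 (o = 4*(26 - 1*135) = 4*(26 - 135) = 4*(-109) = -436)
(o*(-233) + v) + 98514 = (-436*(-233) + 59311) + 98514 = (101588 + 59311) + 98514 = 160899 + 98514 = 259413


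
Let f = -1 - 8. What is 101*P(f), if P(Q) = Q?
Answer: -909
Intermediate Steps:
f = -9
101*P(f) = 101*(-9) = -909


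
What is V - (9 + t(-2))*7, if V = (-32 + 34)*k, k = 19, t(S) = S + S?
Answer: 3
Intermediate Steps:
t(S) = 2*S
V = 38 (V = (-32 + 34)*19 = 2*19 = 38)
V - (9 + t(-2))*7 = 38 - (9 + 2*(-2))*7 = 38 - (9 - 4)*7 = 38 - 5*7 = 38 - 1*35 = 38 - 35 = 3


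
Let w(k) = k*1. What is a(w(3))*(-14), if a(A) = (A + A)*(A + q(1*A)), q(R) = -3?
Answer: 0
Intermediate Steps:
w(k) = k
a(A) = 2*A*(-3 + A) (a(A) = (A + A)*(A - 3) = (2*A)*(-3 + A) = 2*A*(-3 + A))
a(w(3))*(-14) = (2*3*(-3 + 3))*(-14) = (2*3*0)*(-14) = 0*(-14) = 0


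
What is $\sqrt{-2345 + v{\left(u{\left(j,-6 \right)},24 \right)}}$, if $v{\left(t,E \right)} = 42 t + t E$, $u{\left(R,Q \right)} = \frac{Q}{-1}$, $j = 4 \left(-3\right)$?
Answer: $i \sqrt{1949} \approx 44.147 i$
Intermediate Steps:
$j = -12$
$u{\left(R,Q \right)} = - Q$ ($u{\left(R,Q \right)} = Q \left(-1\right) = - Q$)
$v{\left(t,E \right)} = 42 t + E t$
$\sqrt{-2345 + v{\left(u{\left(j,-6 \right)},24 \right)}} = \sqrt{-2345 + \left(-1\right) \left(-6\right) \left(42 + 24\right)} = \sqrt{-2345 + 6 \cdot 66} = \sqrt{-2345 + 396} = \sqrt{-1949} = i \sqrt{1949}$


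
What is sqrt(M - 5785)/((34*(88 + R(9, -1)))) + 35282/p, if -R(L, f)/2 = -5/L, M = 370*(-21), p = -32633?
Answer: -35282/32633 + 9*I*sqrt(13555)/27268 ≈ -1.0812 + 0.038427*I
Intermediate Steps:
M = -7770
R(L, f) = 10/L (R(L, f) = -(-10)/L = 10/L)
sqrt(M - 5785)/((34*(88 + R(9, -1)))) + 35282/p = sqrt(-7770 - 5785)/((34*(88 + 10/9))) + 35282/(-32633) = sqrt(-13555)/((34*(88 + 10*(1/9)))) + 35282*(-1/32633) = (I*sqrt(13555))/((34*(88 + 10/9))) - 35282/32633 = (I*sqrt(13555))/((34*(802/9))) - 35282/32633 = (I*sqrt(13555))/(27268/9) - 35282/32633 = (I*sqrt(13555))*(9/27268) - 35282/32633 = 9*I*sqrt(13555)/27268 - 35282/32633 = -35282/32633 + 9*I*sqrt(13555)/27268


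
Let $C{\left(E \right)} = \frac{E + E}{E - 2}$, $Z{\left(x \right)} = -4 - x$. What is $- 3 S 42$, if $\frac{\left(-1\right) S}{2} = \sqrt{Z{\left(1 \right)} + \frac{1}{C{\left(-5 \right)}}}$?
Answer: $\frac{126 i \sqrt{430}}{5} \approx 522.56 i$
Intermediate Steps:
$C{\left(E \right)} = \frac{2 E}{-2 + E}$
$S = - \frac{i \sqrt{430}}{5}$ ($S = - 2 \sqrt{\left(-4 - 1\right) + \frac{1}{2 \left(-5\right) \frac{1}{-2 - 5}}} = - 2 \sqrt{\left(-4 - 1\right) + \frac{1}{2 \left(-5\right) \frac{1}{-7}}} = - 2 \sqrt{-5 + \frac{1}{2 \left(-5\right) \left(- \frac{1}{7}\right)}} = - 2 \sqrt{-5 + \frac{1}{\frac{10}{7}}} = - 2 \sqrt{-5 + \frac{7}{10}} = - 2 \sqrt{- \frac{43}{10}} = - 2 \frac{i \sqrt{430}}{10} = - \frac{i \sqrt{430}}{5} \approx - 4.1473 i$)
$- 3 S 42 = - 3 \left(- \frac{i \sqrt{430}}{5}\right) 42 = \frac{3 i \sqrt{430}}{5} \cdot 42 = \frac{126 i \sqrt{430}}{5}$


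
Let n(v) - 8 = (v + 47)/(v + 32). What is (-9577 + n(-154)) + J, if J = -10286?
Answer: -2422203/122 ≈ -19854.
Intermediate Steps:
n(v) = 8 + (47 + v)/(32 + v) (n(v) = 8 + (v + 47)/(v + 32) = 8 + (47 + v)/(32 + v))
(-9577 + n(-154)) + J = (-9577 + 3*(101 + 3*(-154))/(32 - 154)) - 10286 = (-9577 + 3*(101 - 462)/(-122)) - 10286 = (-9577 + 3*(-1/122)*(-361)) - 10286 = (-9577 + 1083/122) - 10286 = -1167311/122 - 10286 = -2422203/122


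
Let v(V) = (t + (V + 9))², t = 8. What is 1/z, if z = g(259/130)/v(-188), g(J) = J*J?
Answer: 494172900/67081 ≈ 7366.8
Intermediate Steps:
v(V) = (17 + V)² (v(V) = (8 + (V + 9))² = (8 + (9 + V))² = (17 + V)²)
g(J) = J²
z = 67081/494172900 (z = (259/130)²/((17 - 188)²) = (259*(1/130))²/((-171)²) = (259/130)²/29241 = (67081/16900)*(1/29241) = 67081/494172900 ≈ 0.00013574)
1/z = 1/(67081/494172900) = 494172900/67081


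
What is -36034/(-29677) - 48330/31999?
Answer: -281237444/949634323 ≈ -0.29615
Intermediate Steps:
-36034/(-29677) - 48330/31999 = -36034*(-1/29677) - 48330*1/31999 = 36034/29677 - 48330/31999 = -281237444/949634323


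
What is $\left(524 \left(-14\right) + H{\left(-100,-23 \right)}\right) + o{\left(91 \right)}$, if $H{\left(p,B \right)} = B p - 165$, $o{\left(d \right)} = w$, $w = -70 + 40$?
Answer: $-5231$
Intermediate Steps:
$w = -30$
$o{\left(d \right)} = -30$
$H{\left(p,B \right)} = -165 + B p$
$\left(524 \left(-14\right) + H{\left(-100,-23 \right)}\right) + o{\left(91 \right)} = \left(524 \left(-14\right) - -2135\right) - 30 = \left(-7336 + \left(-165 + 2300\right)\right) - 30 = \left(-7336 + 2135\right) - 30 = -5201 - 30 = -5231$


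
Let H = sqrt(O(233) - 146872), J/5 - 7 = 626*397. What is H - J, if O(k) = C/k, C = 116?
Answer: -1242645 + 6*I*sqrt(221486305)/233 ≈ -1.2426e+6 + 383.24*I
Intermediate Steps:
O(k) = 116/k
J = 1242645 (J = 35 + 5*(626*397) = 35 + 5*248522 = 35 + 1242610 = 1242645)
H = 6*I*sqrt(221486305)/233 (H = sqrt(116/233 - 146872) = sqrt(-34221060/233) = 6*I*sqrt(221486305)/233 ≈ 383.24*I)
H - J = 6*I*sqrt(221486305)/233 - 1*1242645 = 6*I*sqrt(221486305)/233 - 1242645 = -1242645 + 6*I*sqrt(221486305)/233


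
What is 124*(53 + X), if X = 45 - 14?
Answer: 10416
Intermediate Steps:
X = 31
124*(53 + X) = 124*(53 + 31) = 124*84 = 10416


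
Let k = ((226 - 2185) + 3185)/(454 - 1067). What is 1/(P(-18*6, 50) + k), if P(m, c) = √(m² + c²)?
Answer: 1/7080 + √3541/7080 ≈ 0.0085461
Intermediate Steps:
P(m, c) = √(c² + m²)
k = -2 (k = (-1959 + 3185)/(-613) = 1226*(-1/613) = -2)
1/(P(-18*6, 50) + k) = 1/(√(50² + (-18*6)²) - 2) = 1/(√(2500 + (-108)²) - 2) = 1/(√(2500 + 11664) - 2) = 1/(√14164 - 2) = 1/(2*√3541 - 2) = 1/(-2 + 2*√3541)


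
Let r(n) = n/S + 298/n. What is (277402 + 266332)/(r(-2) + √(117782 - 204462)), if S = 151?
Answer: -1847418368834/2482685681 - 24795357868*I*√21670/2482685681 ≈ -744.12 - 1470.2*I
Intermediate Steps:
r(n) = 298/n + n/151 (r(n) = n/151 + 298/n = 298/n + n/151)
(277402 + 266332)/(r(-2) + √(117782 - 204462)) = (277402 + 266332)/((298/(-2) + (1/151)*(-2)) + √(117782 - 204462)) = 543734/((298*(-½) - 2/151) + √(-86680)) = 543734/((-149 - 2/151) + 2*I*√21670) = 543734/(-22501/151 + 2*I*√21670)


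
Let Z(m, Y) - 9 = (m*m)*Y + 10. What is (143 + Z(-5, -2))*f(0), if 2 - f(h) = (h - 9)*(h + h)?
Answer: 224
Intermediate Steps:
Z(m, Y) = 19 + Y*m² (Z(m, Y) = 9 + ((m*m)*Y + 10) = 9 + (m²*Y + 10) = 9 + (Y*m² + 10) = 9 + (10 + Y*m²) = 19 + Y*m²)
f(h) = 2 - 2*h*(-9 + h) (f(h) = 2 - (h - 9)*(h + h) = 2 - (-9 + h)*2*h = 2 - 2*h*(-9 + h))
(143 + Z(-5, -2))*f(0) = (143 + (19 - 2*(-5)²))*(2 - 2*0² + 18*0) = (143 + (19 - 2*25))*(2 - 2*0 + 0) = (143 + (19 - 50))*(2 + 0 + 0) = (143 - 31)*2 = 112*2 = 224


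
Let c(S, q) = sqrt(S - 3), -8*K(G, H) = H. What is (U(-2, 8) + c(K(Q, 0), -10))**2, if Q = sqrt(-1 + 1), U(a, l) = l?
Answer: (8 + I*sqrt(3))**2 ≈ 61.0 + 27.713*I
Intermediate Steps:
Q = 0 (Q = sqrt(0) = 0)
K(G, H) = -H/8
c(S, q) = sqrt(-3 + S)
(U(-2, 8) + c(K(Q, 0), -10))**2 = (8 + sqrt(-3 - 1/8*0))**2 = (8 + sqrt(-3 + 0))**2 = (8 + sqrt(-3))**2 = (8 + I*sqrt(3))**2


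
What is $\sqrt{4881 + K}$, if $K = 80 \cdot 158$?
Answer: $\sqrt{17521} \approx 132.37$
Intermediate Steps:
$K = 12640$
$\sqrt{4881 + K} = \sqrt{4881 + 12640} = \sqrt{17521}$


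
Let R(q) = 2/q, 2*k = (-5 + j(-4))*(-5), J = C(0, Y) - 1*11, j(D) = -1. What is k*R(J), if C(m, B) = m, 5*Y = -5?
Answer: -30/11 ≈ -2.7273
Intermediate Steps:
Y = -1 (Y = (⅕)*(-5) = -1)
J = -11 (J = 0 - 1*11 = 0 - 11 = -11)
k = 15 (k = ((-5 - 1)*(-5))/2 = (-6*(-5))/2 = (½)*30 = 15)
k*R(J) = 15*(2/(-11)) = 15*(2*(-1/11)) = 15*(-2/11) = -30/11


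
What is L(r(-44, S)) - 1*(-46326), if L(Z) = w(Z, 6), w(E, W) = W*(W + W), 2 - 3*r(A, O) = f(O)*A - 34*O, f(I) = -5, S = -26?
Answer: 46398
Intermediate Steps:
r(A, O) = 2/3 + 5*A/3 + 34*O/3 (r(A, O) = 2/3 - (-5*A - 34*O)/3 = 2/3 - (-34*O - 5*A)/3 = 2/3 + (5*A/3 + 34*O/3) = 2/3 + 5*A/3 + 34*O/3)
w(E, W) = 2*W**2 (w(E, W) = W*(2*W) = 2*W**2)
L(Z) = 72 (L(Z) = 2*6**2 = 2*36 = 72)
L(r(-44, S)) - 1*(-46326) = 72 - 1*(-46326) = 72 + 46326 = 46398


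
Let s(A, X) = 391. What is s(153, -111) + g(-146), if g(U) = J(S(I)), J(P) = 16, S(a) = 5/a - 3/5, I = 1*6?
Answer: 407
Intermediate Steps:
I = 6
S(a) = -3/5 + 5/a (S(a) = 5/a - 3*1/5 = 5/a - 3/5 = -3/5 + 5/a)
g(U) = 16
s(153, -111) + g(-146) = 391 + 16 = 407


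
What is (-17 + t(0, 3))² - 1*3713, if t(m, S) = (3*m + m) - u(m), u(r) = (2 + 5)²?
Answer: 643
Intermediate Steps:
u(r) = 49 (u(r) = 7² = 49)
t(m, S) = -49 + 4*m (t(m, S) = (3*m + m) - 1*49 = 4*m - 49 = -49 + 4*m)
(-17 + t(0, 3))² - 1*3713 = (-17 + (-49 + 4*0))² - 1*3713 = (-17 + (-49 + 0))² - 3713 = (-17 - 49)² - 3713 = (-66)² - 3713 = 4356 - 3713 = 643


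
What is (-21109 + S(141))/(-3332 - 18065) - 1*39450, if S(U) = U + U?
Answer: -844090823/21397 ≈ -39449.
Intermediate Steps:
S(U) = 2*U
(-21109 + S(141))/(-3332 - 18065) - 1*39450 = (-21109 + 2*141)/(-3332 - 18065) - 1*39450 = (-21109 + 282)/(-21397) - 39450 = -20827*(-1/21397) - 39450 = 20827/21397 - 39450 = -844090823/21397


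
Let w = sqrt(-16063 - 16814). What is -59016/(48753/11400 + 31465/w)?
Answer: -119818985748321600/14304950140347877 - 80442573220800000*I*sqrt(3653)/14304950140347877 ≈ -8.3761 - 339.88*I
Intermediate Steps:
w = 3*I*sqrt(3653) (w = sqrt(-32877) = 3*I*sqrt(3653) ≈ 181.32*I)
-59016/(48753/11400 + 31465/w) = -59016/(48753/11400 + 31465/((3*I*sqrt(3653)))) = -59016/(48753*(1/11400) + 31465*(-I*sqrt(3653)/10959)) = -59016/(16251/3800 - 31465*I*sqrt(3653)/10959)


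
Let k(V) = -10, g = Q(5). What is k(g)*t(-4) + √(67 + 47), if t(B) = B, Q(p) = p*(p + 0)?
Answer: 40 + √114 ≈ 50.677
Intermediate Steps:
Q(p) = p² (Q(p) = p*p = p²)
g = 25 (g = 5² = 25)
k(g)*t(-4) + √(67 + 47) = -10*(-4) + √(67 + 47) = 40 + √114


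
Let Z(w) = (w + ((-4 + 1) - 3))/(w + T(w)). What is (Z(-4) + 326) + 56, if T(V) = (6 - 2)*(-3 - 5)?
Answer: 6881/18 ≈ 382.28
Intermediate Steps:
T(V) = -32 (T(V) = 4*(-8) = -32)
Z(w) = (-6 + w)/(-32 + w) (Z(w) = (w + ((-4 + 1) - 3))/(w - 32) = (w + (-3 - 3))/(-32 + w) = (w - 6)/(-32 + w) = (-6 + w)/(-32 + w))
(Z(-4) + 326) + 56 = ((-6 - 4)/(-32 - 4) + 326) + 56 = (-10/(-36) + 326) + 56 = (-1/36*(-10) + 326) + 56 = (5/18 + 326) + 56 = 5873/18 + 56 = 6881/18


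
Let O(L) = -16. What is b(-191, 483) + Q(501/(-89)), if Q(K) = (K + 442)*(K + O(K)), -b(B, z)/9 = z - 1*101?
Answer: -101993623/7921 ≈ -12876.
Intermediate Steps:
b(B, z) = 909 - 9*z (b(B, z) = -9*(z - 1*101) = -9*(z - 101) = -9*(-101 + z) = 909 - 9*z)
Q(K) = (-16 + K)*(442 + K) (Q(K) = (K + 442)*(K - 16) = (442 + K)*(-16 + K) = (-16 + K)*(442 + K))
b(-191, 483) + Q(501/(-89)) = (909 - 9*483) + (-7072 + (501/(-89))² + 426*(501/(-89))) = (909 - 4347) + (-7072 + (501*(-1/89))² + 426*(501*(-1/89))) = -3438 + (-7072 + (-501/89)² + 426*(-501/89)) = -3438 + (-7072 + 251001/7921 - 213426/89) = -3438 - 74761225/7921 = -101993623/7921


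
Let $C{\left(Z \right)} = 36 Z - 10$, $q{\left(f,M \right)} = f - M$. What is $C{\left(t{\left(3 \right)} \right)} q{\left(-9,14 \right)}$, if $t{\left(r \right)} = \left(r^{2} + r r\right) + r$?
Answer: $-17158$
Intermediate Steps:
$t{\left(r \right)} = r + 2 r^{2}$ ($t{\left(r \right)} = \left(r^{2} + r^{2}\right) + r = 2 r^{2} + r = r + 2 r^{2}$)
$C{\left(Z \right)} = -10 + 36 Z$
$C{\left(t{\left(3 \right)} \right)} q{\left(-9,14 \right)} = \left(-10 + 36 \cdot 3 \left(1 + 2 \cdot 3\right)\right) \left(-9 - 14\right) = \left(-10 + 36 \cdot 3 \left(1 + 6\right)\right) \left(-9 - 14\right) = \left(-10 + 36 \cdot 3 \cdot 7\right) \left(-23\right) = \left(-10 + 36 \cdot 21\right) \left(-23\right) = \left(-10 + 756\right) \left(-23\right) = 746 \left(-23\right) = -17158$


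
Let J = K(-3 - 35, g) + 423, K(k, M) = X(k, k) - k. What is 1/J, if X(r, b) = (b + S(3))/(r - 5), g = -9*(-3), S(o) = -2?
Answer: 43/19863 ≈ 0.0021648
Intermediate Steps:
g = 27
X(r, b) = (-2 + b)/(-5 + r) (X(r, b) = (b - 2)/(r - 5) = (-2 + b)/(-5 + r))
K(k, M) = -k + (-2 + k)/(-5 + k) (K(k, M) = (-2 + k)/(-5 + k) - k = -k + (-2 + k)/(-5 + k))
J = 19863/43 (J = (-2 + (-3 - 35) - (-3 - 35)*(-5 + (-3 - 35)))/(-5 + (-3 - 35)) + 423 = (-2 - 38 - 1*(-38)*(-5 - 38))/(-5 - 38) + 423 = (-2 - 38 - 1*(-38)*(-43))/(-43) + 423 = -(-2 - 38 - 1634)/43 + 423 = -1/43*(-1674) + 423 = 1674/43 + 423 = 19863/43 ≈ 461.93)
1/J = 1/(19863/43) = 43/19863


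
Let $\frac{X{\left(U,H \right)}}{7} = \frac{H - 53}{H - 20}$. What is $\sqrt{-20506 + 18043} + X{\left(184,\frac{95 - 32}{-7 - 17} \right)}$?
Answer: $\frac{3115}{181} + i \sqrt{2463} \approx 17.21 + 49.629 i$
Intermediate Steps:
$X{\left(U,H \right)} = \frac{7 \left(-53 + H\right)}{-20 + H}$ ($X{\left(U,H \right)} = 7 \frac{H - 53}{H - 20} = 7 \frac{-53 + H}{-20 + H} = \frac{7 \left(-53 + H\right)}{-20 + H}$)
$\sqrt{-20506 + 18043} + X{\left(184,\frac{95 - 32}{-7 - 17} \right)} = \sqrt{-20506 + 18043} + \frac{7 \left(-53 + \frac{95 - 32}{-7 - 17}\right)}{-20 + \frac{95 - 32}{-7 - 17}} = \sqrt{-2463} + \frac{7 \left(-53 + \frac{63}{-24}\right)}{-20 + \frac{63}{-24}} = i \sqrt{2463} + \frac{7 \left(-53 + 63 \left(- \frac{1}{24}\right)\right)}{-20 + 63 \left(- \frac{1}{24}\right)} = i \sqrt{2463} + \frac{7 \left(-53 - \frac{21}{8}\right)}{-20 - \frac{21}{8}} = i \sqrt{2463} + 7 \frac{1}{- \frac{181}{8}} \left(- \frac{445}{8}\right) = i \sqrt{2463} + 7 \left(- \frac{8}{181}\right) \left(- \frac{445}{8}\right) = i \sqrt{2463} + \frac{3115}{181} = \frac{3115}{181} + i \sqrt{2463}$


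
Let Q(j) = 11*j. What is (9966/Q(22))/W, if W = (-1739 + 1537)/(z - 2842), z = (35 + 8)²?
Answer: 449829/2222 ≈ 202.44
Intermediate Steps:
z = 1849 (z = 43² = 1849)
W = 202/993 (W = (-1739 + 1537)/(1849 - 2842) = -202/(-993) = -202*(-1/993) = 202/993 ≈ 0.20342)
(9966/Q(22))/W = (9966/((11*22)))/(202/993) = (9966/242)*(993/202) = (9966*(1/242))*(993/202) = (453/11)*(993/202) = 449829/2222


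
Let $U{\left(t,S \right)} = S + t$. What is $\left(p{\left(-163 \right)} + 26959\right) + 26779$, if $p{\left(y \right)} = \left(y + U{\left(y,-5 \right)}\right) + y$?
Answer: $53244$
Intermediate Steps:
$p{\left(y \right)} = -5 + 3 y$ ($p{\left(y \right)} = \left(y + \left(-5 + y\right)\right) + y = \left(-5 + 2 y\right) + y = -5 + 3 y$)
$\left(p{\left(-163 \right)} + 26959\right) + 26779 = \left(\left(-5 + 3 \left(-163\right)\right) + 26959\right) + 26779 = \left(\left(-5 - 489\right) + 26959\right) + 26779 = \left(-494 + 26959\right) + 26779 = 26465 + 26779 = 53244$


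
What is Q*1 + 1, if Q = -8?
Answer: -7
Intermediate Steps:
Q*1 + 1 = -8*1 + 1 = -8 + 1 = -7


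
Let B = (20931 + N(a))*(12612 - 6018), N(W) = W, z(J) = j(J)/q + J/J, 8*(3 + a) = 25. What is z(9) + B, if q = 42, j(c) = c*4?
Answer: 3864555523/28 ≈ 1.3802e+8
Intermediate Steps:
a = ⅛ (a = -3 + (⅛)*25 = -3 + 25/8 = ⅛ ≈ 0.12500)
j(c) = 4*c
z(J) = 1 + 2*J/21 (z(J) = (4*J)/42 + J/J = (4*J)*(1/42) + 1 = 2*J/21 + 1 = 1 + 2*J/21)
B = 552079353/4 (B = (20931 + ⅛)*(12612 - 6018) = (167449/8)*6594 = 552079353/4 ≈ 1.3802e+8)
z(9) + B = (1 + (2/21)*9) + 552079353/4 = (1 + 6/7) + 552079353/4 = 13/7 + 552079353/4 = 3864555523/28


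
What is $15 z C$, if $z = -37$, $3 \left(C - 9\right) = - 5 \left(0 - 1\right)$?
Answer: $-5920$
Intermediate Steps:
$C = \frac{32}{3}$ ($C = 9 + \frac{\left(-5\right) \left(0 - 1\right)}{3} = 9 + \frac{\left(-5\right) \left(-1\right)}{3} = 9 + \frac{1}{3} \cdot 5 = 9 + \frac{5}{3} = \frac{32}{3} \approx 10.667$)
$15 z C = 15 \left(-37\right) \frac{32}{3} = \left(-555\right) \frac{32}{3} = -5920$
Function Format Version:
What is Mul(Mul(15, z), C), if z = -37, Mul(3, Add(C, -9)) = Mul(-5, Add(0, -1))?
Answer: -5920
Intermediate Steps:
C = Rational(32, 3) (C = Add(9, Mul(Rational(1, 3), Mul(-5, Add(0, -1)))) = Add(9, Mul(Rational(1, 3), Mul(-5, -1))) = Add(9, Mul(Rational(1, 3), 5)) = Add(9, Rational(5, 3)) = Rational(32, 3) ≈ 10.667)
Mul(Mul(15, z), C) = Mul(Mul(15, -37), Rational(32, 3)) = Mul(-555, Rational(32, 3)) = -5920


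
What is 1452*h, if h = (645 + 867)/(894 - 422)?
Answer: 274428/59 ≈ 4651.3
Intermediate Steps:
h = 189/59 (h = 1512/472 = 1512*(1/472) = 189/59 ≈ 3.2034)
1452*h = 1452*(189/59) = 274428/59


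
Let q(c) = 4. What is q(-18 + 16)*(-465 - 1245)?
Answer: -6840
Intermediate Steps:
q(-18 + 16)*(-465 - 1245) = 4*(-465 - 1245) = 4*(-1710) = -6840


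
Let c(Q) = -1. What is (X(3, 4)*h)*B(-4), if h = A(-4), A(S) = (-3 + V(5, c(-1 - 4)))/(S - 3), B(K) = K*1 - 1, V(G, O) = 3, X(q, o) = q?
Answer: 0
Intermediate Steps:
B(K) = -1 + K (B(K) = K - 1 = -1 + K)
A(S) = 0 (A(S) = (-3 + 3)/(S - 3) = 0/(-3 + S) = 0)
h = 0
(X(3, 4)*h)*B(-4) = (3*0)*(-1 - 4) = 0*(-5) = 0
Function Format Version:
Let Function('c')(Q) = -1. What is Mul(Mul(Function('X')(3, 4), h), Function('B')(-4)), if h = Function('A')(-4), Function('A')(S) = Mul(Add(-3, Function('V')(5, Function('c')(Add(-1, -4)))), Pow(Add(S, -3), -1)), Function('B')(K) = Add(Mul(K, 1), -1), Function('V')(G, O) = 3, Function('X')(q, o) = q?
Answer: 0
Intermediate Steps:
Function('B')(K) = Add(-1, K) (Function('B')(K) = Add(K, -1) = Add(-1, K))
Function('A')(S) = 0 (Function('A')(S) = Mul(Add(-3, 3), Pow(Add(S, -3), -1)) = Mul(0, Pow(Add(-3, S), -1)) = 0)
h = 0
Mul(Mul(Function('X')(3, 4), h), Function('B')(-4)) = Mul(Mul(3, 0), Add(-1, -4)) = Mul(0, -5) = 0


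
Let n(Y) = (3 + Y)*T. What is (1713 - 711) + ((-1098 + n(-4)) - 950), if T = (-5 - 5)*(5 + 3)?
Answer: -966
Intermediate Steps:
T = -80 (T = -10*8 = -80)
n(Y) = -240 - 80*Y (n(Y) = (3 + Y)*(-80) = -240 - 80*Y)
(1713 - 711) + ((-1098 + n(-4)) - 950) = (1713 - 711) + ((-1098 + (-240 - 80*(-4))) - 950) = 1002 + ((-1098 + (-240 + 320)) - 950) = 1002 + ((-1098 + 80) - 950) = 1002 + (-1018 - 950) = 1002 - 1968 = -966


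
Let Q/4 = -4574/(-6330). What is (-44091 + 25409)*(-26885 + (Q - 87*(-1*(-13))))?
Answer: 1656373993544/3165 ≈ 5.2334e+8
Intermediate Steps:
Q = 9148/3165 (Q = 4*(-4574/(-6330)) = 4*(-4574*(-1/6330)) = 4*(2287/3165) = 9148/3165 ≈ 2.8904)
(-44091 + 25409)*(-26885 + (Q - 87*(-1*(-13)))) = (-44091 + 25409)*(-26885 + (9148/3165 - 87*(-1*(-13)))) = -18682*(-26885 + (9148/3165 - 87*13)) = -18682*(-26885 + (9148/3165 - 1*1131)) = -18682*(-26885 + (9148/3165 - 1131)) = -18682*(-26885 - 3570467/3165) = -18682*(-88661492/3165) = 1656373993544/3165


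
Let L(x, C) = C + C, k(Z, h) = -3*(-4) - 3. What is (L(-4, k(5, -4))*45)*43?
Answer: 34830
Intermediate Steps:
k(Z, h) = 9 (k(Z, h) = 12 - 3 = 9)
L(x, C) = 2*C
(L(-4, k(5, -4))*45)*43 = ((2*9)*45)*43 = (18*45)*43 = 810*43 = 34830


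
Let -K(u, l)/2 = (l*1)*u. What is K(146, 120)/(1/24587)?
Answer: -861528480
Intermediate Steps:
K(u, l) = -2*l*u (K(u, l) = -2*l*1*u = -2*l*u)
K(146, 120)/(1/24587) = (-2*120*146)/(1/24587) = -35040/1/24587 = -35040*24587 = -861528480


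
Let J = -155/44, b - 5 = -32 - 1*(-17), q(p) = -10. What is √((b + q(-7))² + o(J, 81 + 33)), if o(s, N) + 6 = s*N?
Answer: I*√3674/22 ≈ 2.7552*I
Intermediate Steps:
b = -10 (b = 5 + (-32 - 1*(-17)) = 5 + (-32 + 17) = 5 - 15 = -10)
J = -155/44 (J = -155*1/44 = -155/44 ≈ -3.5227)
o(s, N) = -6 + N*s (o(s, N) = -6 + s*N = -6 + N*s)
√((b + q(-7))² + o(J, 81 + 33)) = √((-10 - 10)² + (-6 + (81 + 33)*(-155/44))) = √((-20)² + (-6 + 114*(-155/44))) = √(400 + (-6 - 8835/22)) = √(400 - 8967/22) = √(-167/22) = I*√3674/22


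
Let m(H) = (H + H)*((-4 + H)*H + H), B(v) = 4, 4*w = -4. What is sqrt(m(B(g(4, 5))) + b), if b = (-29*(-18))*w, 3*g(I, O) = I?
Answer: 7*I*sqrt(10) ≈ 22.136*I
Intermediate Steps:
w = -1 (w = (1/4)*(-4) = -1)
g(I, O) = I/3
b = -522 (b = -29*(-18)*(-1) = 522*(-1) = -522)
m(H) = 2*H*(H + H*(-4 + H)) (m(H) = (2*H)*(H*(-4 + H) + H) = (2*H)*(H + H*(-4 + H)) = 2*H*(H + H*(-4 + H)))
sqrt(m(B(g(4, 5))) + b) = sqrt(2*4**2*(-3 + 4) - 522) = sqrt(2*16*1 - 522) = sqrt(32 - 522) = sqrt(-490) = 7*I*sqrt(10)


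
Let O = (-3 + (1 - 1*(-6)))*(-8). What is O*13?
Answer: -416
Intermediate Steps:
O = -32 (O = (-3 + (1 + 6))*(-8) = (-3 + 7)*(-8) = 4*(-8) = -32)
O*13 = -32*13 = -416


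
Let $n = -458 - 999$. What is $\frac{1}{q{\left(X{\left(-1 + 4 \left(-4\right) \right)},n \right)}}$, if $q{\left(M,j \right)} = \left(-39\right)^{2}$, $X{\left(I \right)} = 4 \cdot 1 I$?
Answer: $\frac{1}{1521} \approx 0.00065746$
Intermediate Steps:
$X{\left(I \right)} = 4 I$
$n = -1457$ ($n = -458 - 999 = -1457$)
$q{\left(M,j \right)} = 1521$
$\frac{1}{q{\left(X{\left(-1 + 4 \left(-4\right) \right)},n \right)}} = \frac{1}{1521}$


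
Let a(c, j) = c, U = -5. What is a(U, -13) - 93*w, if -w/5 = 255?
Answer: 118570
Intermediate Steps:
w = -1275 (w = -5*255 = -1275)
a(U, -13) - 93*w = -5 - 93*(-1275) = -5 + 118575 = 118570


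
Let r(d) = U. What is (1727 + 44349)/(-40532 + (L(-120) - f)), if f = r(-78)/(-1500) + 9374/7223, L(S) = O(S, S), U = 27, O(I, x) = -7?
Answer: -166403474000/146411220493 ≈ -1.1365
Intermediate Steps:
r(d) = 27
L(S) = -7
f = 4621993/3611500 (f = 27/(-1500) + 9374/7223 = 27*(-1/1500) + 9374*(1/7223) = -9/500 + 9374/7223 = 4621993/3611500 ≈ 1.2798)
(1727 + 44349)/(-40532 + (L(-120) - f)) = (1727 + 44349)/(-40532 + (-7 - 1*4621993/3611500)) = 46076/(-40532 + (-7 - 4621993/3611500)) = 46076/(-40532 - 29902493/3611500) = 46076/(-146411220493/3611500) = 46076*(-3611500/146411220493) = -166403474000/146411220493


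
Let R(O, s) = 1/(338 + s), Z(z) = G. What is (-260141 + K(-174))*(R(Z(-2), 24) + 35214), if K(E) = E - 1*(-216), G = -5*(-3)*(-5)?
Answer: -3315603939431/362 ≈ -9.1591e+9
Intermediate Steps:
G = -75 (G = 15*(-5) = -75)
Z(z) = -75
K(E) = 216 + E (K(E) = E + 216 = 216 + E)
(-260141 + K(-174))*(R(Z(-2), 24) + 35214) = (-260141 + (216 - 174))*(1/(338 + 24) + 35214) = (-260141 + 42)*(1/362 + 35214) = -260099*(1/362 + 35214) = -260099*12747469/362 = -3315603939431/362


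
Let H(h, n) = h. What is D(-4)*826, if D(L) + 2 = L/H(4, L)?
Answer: -2478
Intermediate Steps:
D(L) = -2 + L/4
D(-4)*826 = (-2 + (1/4)*(-4))*826 = (-2 - 1)*826 = -3*826 = -2478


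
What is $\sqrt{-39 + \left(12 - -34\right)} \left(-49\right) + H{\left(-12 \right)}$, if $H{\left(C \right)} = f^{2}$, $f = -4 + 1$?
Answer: $9 - 49 \sqrt{7} \approx -120.64$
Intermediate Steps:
$f = -3$
$H{\left(C \right)} = 9$ ($H{\left(C \right)} = \left(-3\right)^{2} = 9$)
$\sqrt{-39 + \left(12 - -34\right)} \left(-49\right) + H{\left(-12 \right)} = \sqrt{-39 + \left(12 - -34\right)} \left(-49\right) + 9 = \sqrt{-39 + \left(12 + 34\right)} \left(-49\right) + 9 = \sqrt{-39 + 46} \left(-49\right) + 9 = \sqrt{7} \left(-49\right) + 9 = - 49 \sqrt{7} + 9 = 9 - 49 \sqrt{7}$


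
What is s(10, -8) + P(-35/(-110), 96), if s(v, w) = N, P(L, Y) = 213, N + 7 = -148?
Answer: 58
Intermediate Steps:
N = -155 (N = -7 - 148 = -155)
s(v, w) = -155
s(10, -8) + P(-35/(-110), 96) = -155 + 213 = 58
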